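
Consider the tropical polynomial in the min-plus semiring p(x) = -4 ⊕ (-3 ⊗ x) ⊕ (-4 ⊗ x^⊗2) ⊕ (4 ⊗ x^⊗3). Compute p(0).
p(0) = -4

A tropical monomial a ⊗ x^⊗i evaluates to a + i · x. Evaluating each term at x = 0:
  Term 0 contributes -4 + 0 · 0 = -4
  Term 1 contributes -3 + 1 · 0 = -3
  Term 2 contributes -4 + 2 · 0 = -4
  Term 3 contributes 4 + 3 · 0 = 4
p(0) = ⊕ of these = min[-4, -3, -4, 4] = -4.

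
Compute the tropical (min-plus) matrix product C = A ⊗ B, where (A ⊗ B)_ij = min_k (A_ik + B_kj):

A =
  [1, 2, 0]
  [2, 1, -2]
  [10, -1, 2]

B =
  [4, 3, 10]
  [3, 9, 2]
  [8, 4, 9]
A ⊗ B =
  [5, 4, 4]
  [4, 2, 3]
  [2, 6, 1]

Apply the min-plus product entry-by-entry:
  C[0][0] = min over k of (A[0][0] + B[0][0] = 1 + 4 = 5, A[0][1] + B[1][0] = 2 + 3 = 5, A[0][2] + B[2][0] = 0 + 8 = 8) = 5 (attained at k = 0)
  C[0][1] = min over k of (A[0][0] + B[0][1] = 1 + 3 = 4, A[0][1] + B[1][1] = 2 + 9 = 11, A[0][2] + B[2][1] = 0 + 4 = 4) = 4 (attained at k = 0)
  C[0][2] = min over k of (A[0][0] + B[0][2] = 1 + 10 = 11, A[0][1] + B[1][2] = 2 + 2 = 4, A[0][2] + B[2][2] = 0 + 9 = 9) = 4 (attained at k = 1)
  C[1][0] = min over k of (A[1][0] + B[0][0] = 2 + 4 = 6, A[1][1] + B[1][0] = 1 + 3 = 4, A[1][2] + B[2][0] = -2 + 8 = 6) = 4 (attained at k = 1)
  C[1][1] = min over k of (A[1][0] + B[0][1] = 2 + 3 = 5, A[1][1] + B[1][1] = 1 + 9 = 10, A[1][2] + B[2][1] = -2 + 4 = 2) = 2 (attained at k = 2)
  C[1][2] = min over k of (A[1][0] + B[0][2] = 2 + 10 = 12, A[1][1] + B[1][2] = 1 + 2 = 3, A[1][2] + B[2][2] = -2 + 9 = 7) = 3 (attained at k = 1)
  C[2][0] = min over k of (A[2][0] + B[0][0] = 10 + 4 = 14, A[2][1] + B[1][0] = -1 + 3 = 2, A[2][2] + B[2][0] = 2 + 8 = 10) = 2 (attained at k = 1)
  C[2][1] = min over k of (A[2][0] + B[0][1] = 10 + 3 = 13, A[2][1] + B[1][1] = -1 + 9 = 8, A[2][2] + B[2][1] = 2 + 4 = 6) = 6 (attained at k = 2)
  C[2][2] = min over k of (A[2][0] + B[0][2] = 10 + 10 = 20, A[2][1] + B[1][2] = -1 + 2 = 1, A[2][2] + B[2][2] = 2 + 9 = 11) = 1 (attained at k = 1)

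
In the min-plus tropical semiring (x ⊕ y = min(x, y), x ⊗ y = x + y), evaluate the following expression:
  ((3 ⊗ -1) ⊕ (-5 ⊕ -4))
((3 ⊗ -1) ⊕ (-5 ⊕ -4)) = -5

Expand innermost to outermost. Recall ⊕ takes the minimum of its arguments and ⊗ takes their sum. Working out the expression ((3 ⊗ -1) ⊕ (-5 ⊕ -4)) gives -5.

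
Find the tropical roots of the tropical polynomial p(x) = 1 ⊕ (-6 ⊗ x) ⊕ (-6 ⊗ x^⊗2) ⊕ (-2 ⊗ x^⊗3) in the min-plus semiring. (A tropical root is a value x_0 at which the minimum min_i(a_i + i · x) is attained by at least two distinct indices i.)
Roots: {-4, 0, 7}

Each tropical root is a break point of the lower envelope of the lines y = a_i + i · x (there are 4 lines, with slopes 0, 1, ..., 3). Only the lines that attain the minimum somewhere contribute to roots; other lines are dominated. Here the surviving (envelope) indices are i = 3, i = 2, i = 1, i = 0.
Intersections between consecutive envelope lines give the roots: for adjacent envelope indices i < j the intersection is x = (a_i − a_j) / (j − i). Reading off the sorted break points: {-4, 0, 7}.
Verification: at each break x_0, at least two indices attain the minimum of min_i(a_i + i · x_0).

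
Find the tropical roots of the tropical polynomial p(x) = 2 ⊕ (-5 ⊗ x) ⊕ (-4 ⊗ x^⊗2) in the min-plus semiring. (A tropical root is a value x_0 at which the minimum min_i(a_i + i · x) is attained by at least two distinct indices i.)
Roots: {-1, 7}

Each tropical root is a break point of the lower envelope of the lines y = a_i + i · x (there are 3 lines, with slopes 0, 1, ..., 2). Only the lines that attain the minimum somewhere contribute to roots; other lines are dominated. Here the surviving (envelope) indices are i = 2, i = 1, i = 0.
Intersections between consecutive envelope lines give the roots: for adjacent envelope indices i < j the intersection is x = (a_i − a_j) / (j − i). Reading off the sorted break points: {-1, 7}.
Verification: at each break x_0, at least two indices attain the minimum of min_i(a_i + i · x_0).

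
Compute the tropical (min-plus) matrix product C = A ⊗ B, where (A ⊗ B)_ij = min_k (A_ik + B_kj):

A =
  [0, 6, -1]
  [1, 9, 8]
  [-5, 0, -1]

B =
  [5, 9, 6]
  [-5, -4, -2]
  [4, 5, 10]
A ⊗ B =
  [1, 2, 4]
  [4, 5, 7]
  [-5, -4, -2]

Apply the min-plus product entry-by-entry:
  C[0][0] = min over k of (A[0][0] + B[0][0] = 0 + 5 = 5, A[0][1] + B[1][0] = 6 + -5 = 1, A[0][2] + B[2][0] = -1 + 4 = 3) = 1 (attained at k = 1)
  C[0][1] = min over k of (A[0][0] + B[0][1] = 0 + 9 = 9, A[0][1] + B[1][1] = 6 + -4 = 2, A[0][2] + B[2][1] = -1 + 5 = 4) = 2 (attained at k = 1)
  C[0][2] = min over k of (A[0][0] + B[0][2] = 0 + 6 = 6, A[0][1] + B[1][2] = 6 + -2 = 4, A[0][2] + B[2][2] = -1 + 10 = 9) = 4 (attained at k = 1)
  C[1][0] = min over k of (A[1][0] + B[0][0] = 1 + 5 = 6, A[1][1] + B[1][0] = 9 + -5 = 4, A[1][2] + B[2][0] = 8 + 4 = 12) = 4 (attained at k = 1)
  C[1][1] = min over k of (A[1][0] + B[0][1] = 1 + 9 = 10, A[1][1] + B[1][1] = 9 + -4 = 5, A[1][2] + B[2][1] = 8 + 5 = 13) = 5 (attained at k = 1)
  C[1][2] = min over k of (A[1][0] + B[0][2] = 1 + 6 = 7, A[1][1] + B[1][2] = 9 + -2 = 7, A[1][2] + B[2][2] = 8 + 10 = 18) = 7 (attained at k = 0)
  C[2][0] = min over k of (A[2][0] + B[0][0] = -5 + 5 = 0, A[2][1] + B[1][0] = 0 + -5 = -5, A[2][2] + B[2][0] = -1 + 4 = 3) = -5 (attained at k = 1)
  C[2][1] = min over k of (A[2][0] + B[0][1] = -5 + 9 = 4, A[2][1] + B[1][1] = 0 + -4 = -4, A[2][2] + B[2][1] = -1 + 5 = 4) = -4 (attained at k = 1)
  C[2][2] = min over k of (A[2][0] + B[0][2] = -5 + 6 = 1, A[2][1] + B[1][2] = 0 + -2 = -2, A[2][2] + B[2][2] = -1 + 10 = 9) = -2 (attained at k = 1)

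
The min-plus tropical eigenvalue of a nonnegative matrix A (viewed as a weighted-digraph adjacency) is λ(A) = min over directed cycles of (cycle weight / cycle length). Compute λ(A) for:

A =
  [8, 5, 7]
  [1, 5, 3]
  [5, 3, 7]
λ(A) = 3

Enumerate directed cycles and compute their means (weight / length). Sample:
  cycle 0 → 0: weight = 8, length = 1, mean = 8/1 ≈ 8.000
  cycle 1 → 1: weight = 5, length = 1, mean = 5/1 ≈ 5.000
  cycle 2 → 2: weight = 7, length = 1, mean = 7/1 ≈ 7.000
  cycle 0 → 1 → 0: weight = 6, length = 2, mean = 6/2 ≈ 3.000
  cycle 0 → 2 → 0: weight = 12, length = 2, mean = 12/2 ≈ 6.000
  cycle 1 → 0 → 1: weight = 6, length = 2, mean = 6/2 ≈ 3.000
Minimum mean = 3.000, attained e.g. along the cycle 0 → 1 → 0 with weight 6 and length 2. So λ(A) = 6/2 = 3.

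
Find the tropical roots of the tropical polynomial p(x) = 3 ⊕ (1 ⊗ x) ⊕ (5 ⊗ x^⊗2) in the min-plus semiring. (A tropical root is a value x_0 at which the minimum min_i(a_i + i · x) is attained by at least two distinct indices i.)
Roots: {-4, 2}

Each tropical root is a break point of the lower envelope of the lines y = a_i + i · x (there are 3 lines, with slopes 0, 1, ..., 2). Only the lines that attain the minimum somewhere contribute to roots; other lines are dominated. Here the surviving (envelope) indices are i = 2, i = 1, i = 0.
Intersections between consecutive envelope lines give the roots: for adjacent envelope indices i < j the intersection is x = (a_i − a_j) / (j − i). Reading off the sorted break points: {-4, 2}.
Verification: at each break x_0, at least two indices attain the minimum of min_i(a_i + i · x_0).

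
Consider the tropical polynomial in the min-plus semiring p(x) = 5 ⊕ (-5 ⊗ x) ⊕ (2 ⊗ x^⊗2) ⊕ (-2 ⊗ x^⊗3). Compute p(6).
p(6) = 1

A tropical monomial a ⊗ x^⊗i evaluates to a + i · x. Evaluating each term at x = 6:
  Term 0 contributes 5 + 0 · 6 = 5
  Term 1 contributes -5 + 1 · 6 = 1
  Term 2 contributes 2 + 2 · 6 = 14
  Term 3 contributes -2 + 3 · 6 = 16
p(6) = ⊕ of these = min[5, 1, 14, 16] = 1.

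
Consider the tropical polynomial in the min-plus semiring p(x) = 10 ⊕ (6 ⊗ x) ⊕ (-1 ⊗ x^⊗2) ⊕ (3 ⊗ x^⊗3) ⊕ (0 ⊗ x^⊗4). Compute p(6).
p(6) = 10

A tropical monomial a ⊗ x^⊗i evaluates to a + i · x. Evaluating each term at x = 6:
  Term 0 contributes 10 + 0 · 6 = 10
  Term 1 contributes 6 + 1 · 6 = 12
  Term 2 contributes -1 + 2 · 6 = 11
  Term 3 contributes 3 + 3 · 6 = 21
  Term 4 contributes 0 + 4 · 6 = 24
p(6) = ⊕ of these = min[10, 12, 11, 21, 24] = 10.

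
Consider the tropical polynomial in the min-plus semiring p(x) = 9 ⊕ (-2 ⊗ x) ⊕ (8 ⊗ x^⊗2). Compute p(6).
p(6) = 4

A tropical monomial a ⊗ x^⊗i evaluates to a + i · x. Evaluating each term at x = 6:
  Term 0 contributes 9 + 0 · 6 = 9
  Term 1 contributes -2 + 1 · 6 = 4
  Term 2 contributes 8 + 2 · 6 = 20
p(6) = ⊕ of these = min[9, 4, 20] = 4.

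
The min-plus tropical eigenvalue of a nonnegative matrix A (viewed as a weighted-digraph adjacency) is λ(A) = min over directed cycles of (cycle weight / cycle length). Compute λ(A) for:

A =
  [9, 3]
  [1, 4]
λ(A) = 2

Enumerate directed cycles and compute their means (weight / length). Sample:
  cycle 0 → 0: weight = 9, length = 1, mean = 9/1 ≈ 9.000
  cycle 1 → 1: weight = 4, length = 1, mean = 4/1 ≈ 4.000
  cycle 0 → 1 → 0: weight = 4, length = 2, mean = 4/2 ≈ 2.000
  cycle 1 → 0 → 1: weight = 4, length = 2, mean = 4/2 ≈ 2.000
Minimum mean = 2.000, attained e.g. along the cycle 0 → 1 → 0 with weight 4 and length 2. So λ(A) = 4/2 = 2.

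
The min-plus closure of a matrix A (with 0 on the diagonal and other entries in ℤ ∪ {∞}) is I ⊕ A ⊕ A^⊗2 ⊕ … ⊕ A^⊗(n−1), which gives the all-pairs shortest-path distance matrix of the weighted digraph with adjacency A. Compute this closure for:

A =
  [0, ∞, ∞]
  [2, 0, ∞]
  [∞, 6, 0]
Closure =
  [0, ∞, ∞]
  [2, 0, ∞]
  [8, 6, 0]

This is the Floyd-Warshall all-pairs shortest-path computation. For each intermediate vertex k = 0, 1, …, 2, update dist[i][j] ← min(dist[i][j], dist[i][k] + dist[k][j]). The final matrix gives, for each (i, j), the minimum total weight of any directed path from i to j (possibly empty when i = j).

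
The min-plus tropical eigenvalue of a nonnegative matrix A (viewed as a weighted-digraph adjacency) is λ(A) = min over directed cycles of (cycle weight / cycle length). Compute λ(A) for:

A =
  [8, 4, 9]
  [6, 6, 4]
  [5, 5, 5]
λ(A) = 13/3

Enumerate directed cycles and compute their means (weight / length). Sample:
  cycle 0 → 0: weight = 8, length = 1, mean = 8/1 ≈ 8.000
  cycle 1 → 1: weight = 6, length = 1, mean = 6/1 ≈ 6.000
  cycle 2 → 2: weight = 5, length = 1, mean = 5/1 ≈ 5.000
  cycle 0 → 1 → 0: weight = 10, length = 2, mean = 10/2 ≈ 5.000
  cycle 0 → 2 → 0: weight = 14, length = 2, mean = 14/2 ≈ 7.000
  cycle 1 → 0 → 1: weight = 10, length = 2, mean = 10/2 ≈ 5.000
Minimum mean = 4.333, attained e.g. along the cycle 0 → 1 → 2 → 0 with weight 13 and length 3. So λ(A) = 13/3 = 13/3.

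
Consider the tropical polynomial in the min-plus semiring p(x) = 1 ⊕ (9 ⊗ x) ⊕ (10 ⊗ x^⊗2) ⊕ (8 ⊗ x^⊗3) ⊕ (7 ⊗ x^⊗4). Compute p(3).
p(3) = 1

A tropical monomial a ⊗ x^⊗i evaluates to a + i · x. Evaluating each term at x = 3:
  Term 0 contributes 1 + 0 · 3 = 1
  Term 1 contributes 9 + 1 · 3 = 12
  Term 2 contributes 10 + 2 · 3 = 16
  Term 3 contributes 8 + 3 · 3 = 17
  Term 4 contributes 7 + 4 · 3 = 19
p(3) = ⊕ of these = min[1, 12, 16, 17, 19] = 1.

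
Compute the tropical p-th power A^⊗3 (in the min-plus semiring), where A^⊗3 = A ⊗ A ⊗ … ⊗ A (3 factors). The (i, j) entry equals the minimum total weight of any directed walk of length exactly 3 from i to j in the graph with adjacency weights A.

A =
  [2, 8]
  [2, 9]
A^⊗3 =
  [6, 12]
  [6, 12]

Each entry (A^⊗3)_ij equals the minimum over all length-3 walks i = v_0 → v_1 → … → v_3 = j of Σ_t A[v_t][v_{t+1}]. For example, for (i, j) = (0, 1) we minimise over 4 possible intermediate vertex sequences; the minimum is 12, attained along the walk 0 → 0 → 0 → 1.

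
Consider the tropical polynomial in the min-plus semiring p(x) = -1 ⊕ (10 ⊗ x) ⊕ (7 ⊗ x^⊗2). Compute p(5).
p(5) = -1

A tropical monomial a ⊗ x^⊗i evaluates to a + i · x. Evaluating each term at x = 5:
  Term 0 contributes -1 + 0 · 5 = -1
  Term 1 contributes 10 + 1 · 5 = 15
  Term 2 contributes 7 + 2 · 5 = 17
p(5) = ⊕ of these = min[-1, 15, 17] = -1.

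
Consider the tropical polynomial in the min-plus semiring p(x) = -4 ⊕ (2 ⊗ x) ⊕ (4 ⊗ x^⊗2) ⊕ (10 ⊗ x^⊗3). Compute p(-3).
p(-3) = -4

A tropical monomial a ⊗ x^⊗i evaluates to a + i · x. Evaluating each term at x = -3:
  Term 0 contributes -4 + 0 · -3 = -4
  Term 1 contributes 2 + 1 · -3 = -1
  Term 2 contributes 4 + 2 · -3 = -2
  Term 3 contributes 10 + 3 · -3 = 1
p(-3) = ⊕ of these = min[-4, -1, -2, 1] = -4.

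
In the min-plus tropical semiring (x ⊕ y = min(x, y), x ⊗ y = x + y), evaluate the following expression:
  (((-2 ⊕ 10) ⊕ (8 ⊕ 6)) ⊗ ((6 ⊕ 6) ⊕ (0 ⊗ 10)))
(((-2 ⊕ 10) ⊕ (8 ⊕ 6)) ⊗ ((6 ⊕ 6) ⊕ (0 ⊗ 10))) = 4

Expand innermost to outermost. Recall ⊕ takes the minimum of its arguments and ⊗ takes their sum. Working out the expression (((-2 ⊕ 10) ⊕ (8 ⊕ 6)) ⊗ ((6 ⊕ 6) ⊕ (0 ⊗ 10))) gives 4.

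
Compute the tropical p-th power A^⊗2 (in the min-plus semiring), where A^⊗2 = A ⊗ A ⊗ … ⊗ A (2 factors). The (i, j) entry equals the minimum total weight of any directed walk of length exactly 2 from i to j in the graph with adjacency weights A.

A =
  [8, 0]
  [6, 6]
A^⊗2 =
  [6, 6]
  [12, 6]

Each entry (A^⊗2)_ij equals the minimum over all length-2 walks i = v_0 → v_1 → … → v_2 = j of Σ_t A[v_t][v_{t+1}]. For example, for (i, j) = (0, 1) we minimise over 2 possible intermediate vertex sequences; the minimum is 6, attained along the walk 0 → 1 → 1.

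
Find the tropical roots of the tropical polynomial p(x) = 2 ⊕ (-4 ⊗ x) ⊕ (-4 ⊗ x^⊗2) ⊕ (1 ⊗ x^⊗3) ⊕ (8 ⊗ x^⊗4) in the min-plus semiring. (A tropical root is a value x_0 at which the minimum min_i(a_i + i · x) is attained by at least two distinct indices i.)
Roots: {-7, -5, 0, 6}

Each tropical root is a break point of the lower envelope of the lines y = a_i + i · x (there are 5 lines, with slopes 0, 1, ..., 4). Only the lines that attain the minimum somewhere contribute to roots; other lines are dominated. Here the surviving (envelope) indices are i = 4, i = 3, i = 2, i = 1, i = 0.
Intersections between consecutive envelope lines give the roots: for adjacent envelope indices i < j the intersection is x = (a_i − a_j) / (j − i). Reading off the sorted break points: {-7, -5, 0, 6}.
Verification: at each break x_0, at least two indices attain the minimum of min_i(a_i + i · x_0).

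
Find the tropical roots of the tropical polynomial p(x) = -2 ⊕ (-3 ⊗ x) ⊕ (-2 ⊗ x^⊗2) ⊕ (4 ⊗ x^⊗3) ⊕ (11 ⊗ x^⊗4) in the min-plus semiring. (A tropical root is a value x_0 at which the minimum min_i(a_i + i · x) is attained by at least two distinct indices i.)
Roots: {-7, -6, -1, 1}

Each tropical root is a break point of the lower envelope of the lines y = a_i + i · x (there are 5 lines, with slopes 0, 1, ..., 4). Only the lines that attain the minimum somewhere contribute to roots; other lines are dominated. Here the surviving (envelope) indices are i = 4, i = 3, i = 2, i = 1, i = 0.
Intersections between consecutive envelope lines give the roots: for adjacent envelope indices i < j the intersection is x = (a_i − a_j) / (j − i). Reading off the sorted break points: {-7, -6, -1, 1}.
Verification: at each break x_0, at least two indices attain the minimum of min_i(a_i + i · x_0).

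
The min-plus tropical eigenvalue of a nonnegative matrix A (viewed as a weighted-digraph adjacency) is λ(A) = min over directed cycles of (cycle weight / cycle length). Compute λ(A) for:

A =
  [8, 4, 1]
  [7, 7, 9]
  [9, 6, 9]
λ(A) = 14/3

Enumerate directed cycles and compute their means (weight / length). Sample:
  cycle 0 → 0: weight = 8, length = 1, mean = 8/1 ≈ 8.000
  cycle 1 → 1: weight = 7, length = 1, mean = 7/1 ≈ 7.000
  cycle 2 → 2: weight = 9, length = 1, mean = 9/1 ≈ 9.000
  cycle 0 → 1 → 0: weight = 11, length = 2, mean = 11/2 ≈ 5.500
  cycle 0 → 2 → 0: weight = 10, length = 2, mean = 10/2 ≈ 5.000
  cycle 1 → 0 → 1: weight = 11, length = 2, mean = 11/2 ≈ 5.500
Minimum mean = 4.667, attained e.g. along the cycle 0 → 2 → 1 → 0 with weight 14 and length 3. So λ(A) = 14/3 = 14/3.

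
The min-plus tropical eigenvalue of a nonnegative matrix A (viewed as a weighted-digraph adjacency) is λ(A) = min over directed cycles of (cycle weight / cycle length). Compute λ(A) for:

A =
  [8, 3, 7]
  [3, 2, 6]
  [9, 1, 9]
λ(A) = 2

Enumerate directed cycles and compute their means (weight / length). Sample:
  cycle 0 → 0: weight = 8, length = 1, mean = 8/1 ≈ 8.000
  cycle 1 → 1: weight = 2, length = 1, mean = 2/1 ≈ 2.000
  cycle 2 → 2: weight = 9, length = 1, mean = 9/1 ≈ 9.000
  cycle 0 → 1 → 0: weight = 6, length = 2, mean = 6/2 ≈ 3.000
  cycle 0 → 2 → 0: weight = 16, length = 2, mean = 16/2 ≈ 8.000
  cycle 1 → 0 → 1: weight = 6, length = 2, mean = 6/2 ≈ 3.000
Minimum mean = 2.000, attained e.g. along the cycle 1 → 1 with weight 2 and length 1. So λ(A) = 2/1 = 2.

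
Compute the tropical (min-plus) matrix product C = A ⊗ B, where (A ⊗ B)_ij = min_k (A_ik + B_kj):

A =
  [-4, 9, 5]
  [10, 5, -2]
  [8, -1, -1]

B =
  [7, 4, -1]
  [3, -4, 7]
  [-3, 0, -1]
A ⊗ B =
  [2, 0, -5]
  [-5, -2, -3]
  [-4, -5, -2]

Apply the min-plus product entry-by-entry:
  C[0][0] = min over k of (A[0][0] + B[0][0] = -4 + 7 = 3, A[0][1] + B[1][0] = 9 + 3 = 12, A[0][2] + B[2][0] = 5 + -3 = 2) = 2 (attained at k = 2)
  C[0][1] = min over k of (A[0][0] + B[0][1] = -4 + 4 = 0, A[0][1] + B[1][1] = 9 + -4 = 5, A[0][2] + B[2][1] = 5 + 0 = 5) = 0 (attained at k = 0)
  C[0][2] = min over k of (A[0][0] + B[0][2] = -4 + -1 = -5, A[0][1] + B[1][2] = 9 + 7 = 16, A[0][2] + B[2][2] = 5 + -1 = 4) = -5 (attained at k = 0)
  C[1][0] = min over k of (A[1][0] + B[0][0] = 10 + 7 = 17, A[1][1] + B[1][0] = 5 + 3 = 8, A[1][2] + B[2][0] = -2 + -3 = -5) = -5 (attained at k = 2)
  C[1][1] = min over k of (A[1][0] + B[0][1] = 10 + 4 = 14, A[1][1] + B[1][1] = 5 + -4 = 1, A[1][2] + B[2][1] = -2 + 0 = -2) = -2 (attained at k = 2)
  C[1][2] = min over k of (A[1][0] + B[0][2] = 10 + -1 = 9, A[1][1] + B[1][2] = 5 + 7 = 12, A[1][2] + B[2][2] = -2 + -1 = -3) = -3 (attained at k = 2)
  C[2][0] = min over k of (A[2][0] + B[0][0] = 8 + 7 = 15, A[2][1] + B[1][0] = -1 + 3 = 2, A[2][2] + B[2][0] = -1 + -3 = -4) = -4 (attained at k = 2)
  C[2][1] = min over k of (A[2][0] + B[0][1] = 8 + 4 = 12, A[2][1] + B[1][1] = -1 + -4 = -5, A[2][2] + B[2][1] = -1 + 0 = -1) = -5 (attained at k = 1)
  C[2][2] = min over k of (A[2][0] + B[0][2] = 8 + -1 = 7, A[2][1] + B[1][2] = -1 + 7 = 6, A[2][2] + B[2][2] = -1 + -1 = -2) = -2 (attained at k = 2)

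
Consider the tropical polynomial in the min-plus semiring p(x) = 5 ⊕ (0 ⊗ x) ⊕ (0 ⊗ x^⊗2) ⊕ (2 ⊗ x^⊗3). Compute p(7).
p(7) = 5

A tropical monomial a ⊗ x^⊗i evaluates to a + i · x. Evaluating each term at x = 7:
  Term 0 contributes 5 + 0 · 7 = 5
  Term 1 contributes 0 + 1 · 7 = 7
  Term 2 contributes 0 + 2 · 7 = 14
  Term 3 contributes 2 + 3 · 7 = 23
p(7) = ⊕ of these = min[5, 7, 14, 23] = 5.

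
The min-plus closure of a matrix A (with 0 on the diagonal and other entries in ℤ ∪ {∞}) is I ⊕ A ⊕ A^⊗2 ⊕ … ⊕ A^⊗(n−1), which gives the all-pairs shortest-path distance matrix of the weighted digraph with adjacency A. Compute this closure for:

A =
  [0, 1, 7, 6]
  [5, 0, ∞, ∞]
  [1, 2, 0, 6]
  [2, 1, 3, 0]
Closure =
  [0, 1, 7, 6]
  [5, 0, 12, 11]
  [1, 2, 0, 6]
  [2, 1, 3, 0]

This is the Floyd-Warshall all-pairs shortest-path computation. For each intermediate vertex k = 0, 1, …, 3, update dist[i][j] ← min(dist[i][j], dist[i][k] + dist[k][j]). The final matrix gives, for each (i, j), the minimum total weight of any directed path from i to j (possibly empty when i = j).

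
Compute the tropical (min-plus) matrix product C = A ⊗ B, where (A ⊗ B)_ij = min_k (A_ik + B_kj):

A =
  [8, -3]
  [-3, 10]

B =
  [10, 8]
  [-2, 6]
A ⊗ B =
  [-5, 3]
  [7, 5]

Apply the min-plus product entry-by-entry:
  C[0][0] = min over k of (A[0][0] + B[0][0] = 8 + 10 = 18, A[0][1] + B[1][0] = -3 + -2 = -5) = -5 (attained at k = 1)
  C[0][1] = min over k of (A[0][0] + B[0][1] = 8 + 8 = 16, A[0][1] + B[1][1] = -3 + 6 = 3) = 3 (attained at k = 1)
  C[1][0] = min over k of (A[1][0] + B[0][0] = -3 + 10 = 7, A[1][1] + B[1][0] = 10 + -2 = 8) = 7 (attained at k = 0)
  C[1][1] = min over k of (A[1][0] + B[0][1] = -3 + 8 = 5, A[1][1] + B[1][1] = 10 + 6 = 16) = 5 (attained at k = 0)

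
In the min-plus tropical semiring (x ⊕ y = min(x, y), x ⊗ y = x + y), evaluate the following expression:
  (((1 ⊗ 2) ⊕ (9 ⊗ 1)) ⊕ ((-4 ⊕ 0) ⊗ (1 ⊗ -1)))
(((1 ⊗ 2) ⊕ (9 ⊗ 1)) ⊕ ((-4 ⊕ 0) ⊗ (1 ⊗ -1))) = -4

Expand innermost to outermost. Recall ⊕ takes the minimum of its arguments and ⊗ takes their sum. Working out the expression (((1 ⊗ 2) ⊕ (9 ⊗ 1)) ⊕ ((-4 ⊕ 0) ⊗ (1 ⊗ -1))) gives -4.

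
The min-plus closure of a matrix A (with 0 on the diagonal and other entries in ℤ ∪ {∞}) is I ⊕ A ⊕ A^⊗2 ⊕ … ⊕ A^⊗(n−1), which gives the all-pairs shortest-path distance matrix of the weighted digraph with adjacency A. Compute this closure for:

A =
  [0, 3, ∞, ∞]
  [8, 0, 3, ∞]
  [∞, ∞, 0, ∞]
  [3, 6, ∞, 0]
Closure =
  [0, 3, 6, ∞]
  [8, 0, 3, ∞]
  [∞, ∞, 0, ∞]
  [3, 6, 9, 0]

This is the Floyd-Warshall all-pairs shortest-path computation. For each intermediate vertex k = 0, 1, …, 3, update dist[i][j] ← min(dist[i][j], dist[i][k] + dist[k][j]). The final matrix gives, for each (i, j), the minimum total weight of any directed path from i to j (possibly empty when i = j).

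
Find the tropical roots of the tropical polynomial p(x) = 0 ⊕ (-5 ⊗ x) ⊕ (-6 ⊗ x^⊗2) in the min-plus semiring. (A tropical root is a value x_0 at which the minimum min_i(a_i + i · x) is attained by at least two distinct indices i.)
Roots: {1, 5}

Each tropical root is a break point of the lower envelope of the lines y = a_i + i · x (there are 3 lines, with slopes 0, 1, ..., 2). Only the lines that attain the minimum somewhere contribute to roots; other lines are dominated. Here the surviving (envelope) indices are i = 2, i = 1, i = 0.
Intersections between consecutive envelope lines give the roots: for adjacent envelope indices i < j the intersection is x = (a_i − a_j) / (j − i). Reading off the sorted break points: {1, 5}.
Verification: at each break x_0, at least two indices attain the minimum of min_i(a_i + i · x_0).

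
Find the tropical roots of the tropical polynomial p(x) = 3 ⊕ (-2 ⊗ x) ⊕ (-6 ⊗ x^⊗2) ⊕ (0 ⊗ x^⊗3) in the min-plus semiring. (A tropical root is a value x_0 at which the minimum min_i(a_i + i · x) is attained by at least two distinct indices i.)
Roots: {-6, 4, 5}

Each tropical root is a break point of the lower envelope of the lines y = a_i + i · x (there are 4 lines, with slopes 0, 1, ..., 3). Only the lines that attain the minimum somewhere contribute to roots; other lines are dominated. Here the surviving (envelope) indices are i = 3, i = 2, i = 1, i = 0.
Intersections between consecutive envelope lines give the roots: for adjacent envelope indices i < j the intersection is x = (a_i − a_j) / (j − i). Reading off the sorted break points: {-6, 4, 5}.
Verification: at each break x_0, at least two indices attain the minimum of min_i(a_i + i · x_0).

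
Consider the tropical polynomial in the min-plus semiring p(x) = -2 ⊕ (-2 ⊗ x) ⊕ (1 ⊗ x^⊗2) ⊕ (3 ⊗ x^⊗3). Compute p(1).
p(1) = -2

A tropical monomial a ⊗ x^⊗i evaluates to a + i · x. Evaluating each term at x = 1:
  Term 0 contributes -2 + 0 · 1 = -2
  Term 1 contributes -2 + 1 · 1 = -1
  Term 2 contributes 1 + 2 · 1 = 3
  Term 3 contributes 3 + 3 · 1 = 6
p(1) = ⊕ of these = min[-2, -1, 3, 6] = -2.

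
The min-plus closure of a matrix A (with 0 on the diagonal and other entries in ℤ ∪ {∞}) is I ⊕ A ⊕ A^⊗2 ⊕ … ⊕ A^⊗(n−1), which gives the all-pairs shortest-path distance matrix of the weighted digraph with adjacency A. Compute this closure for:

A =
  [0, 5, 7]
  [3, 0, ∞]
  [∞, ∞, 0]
Closure =
  [0, 5, 7]
  [3, 0, 10]
  [∞, ∞, 0]

This is the Floyd-Warshall all-pairs shortest-path computation. For each intermediate vertex k = 0, 1, …, 2, update dist[i][j] ← min(dist[i][j], dist[i][k] + dist[k][j]). The final matrix gives, for each (i, j), the minimum total weight of any directed path from i to j (possibly empty when i = j).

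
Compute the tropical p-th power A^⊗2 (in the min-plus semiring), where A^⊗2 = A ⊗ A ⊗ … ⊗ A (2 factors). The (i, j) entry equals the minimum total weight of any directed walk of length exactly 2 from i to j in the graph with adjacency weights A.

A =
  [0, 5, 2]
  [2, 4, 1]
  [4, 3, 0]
A^⊗2 =
  [0, 5, 2]
  [2, 4, 1]
  [4, 3, 0]

Each entry (A^⊗2)_ij equals the minimum over all length-2 walks i = v_0 → v_1 → … → v_2 = j of Σ_t A[v_t][v_{t+1}]. For example, for (i, j) = (0, 2) we minimise over 3 possible intermediate vertex sequences; the minimum is 2, attained along the walk 0 → 0 → 2.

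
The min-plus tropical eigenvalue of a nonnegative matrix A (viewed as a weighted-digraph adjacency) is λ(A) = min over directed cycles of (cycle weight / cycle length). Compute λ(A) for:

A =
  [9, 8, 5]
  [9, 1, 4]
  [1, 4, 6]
λ(A) = 1

Enumerate directed cycles and compute their means (weight / length). Sample:
  cycle 0 → 0: weight = 9, length = 1, mean = 9/1 ≈ 9.000
  cycle 1 → 1: weight = 1, length = 1, mean = 1/1 ≈ 1.000
  cycle 2 → 2: weight = 6, length = 1, mean = 6/1 ≈ 6.000
  cycle 0 → 1 → 0: weight = 17, length = 2, mean = 17/2 ≈ 8.500
  cycle 0 → 2 → 0: weight = 6, length = 2, mean = 6/2 ≈ 3.000
  cycle 1 → 0 → 1: weight = 17, length = 2, mean = 17/2 ≈ 8.500
Minimum mean = 1.000, attained e.g. along the cycle 1 → 1 with weight 1 and length 1. So λ(A) = 1/1 = 1.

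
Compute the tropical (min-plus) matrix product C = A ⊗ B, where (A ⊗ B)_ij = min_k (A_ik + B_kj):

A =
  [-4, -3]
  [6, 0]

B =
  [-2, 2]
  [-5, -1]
A ⊗ B =
  [-8, -4]
  [-5, -1]

Apply the min-plus product entry-by-entry:
  C[0][0] = min over k of (A[0][0] + B[0][0] = -4 + -2 = -6, A[0][1] + B[1][0] = -3 + -5 = -8) = -8 (attained at k = 1)
  C[0][1] = min over k of (A[0][0] + B[0][1] = -4 + 2 = -2, A[0][1] + B[1][1] = -3 + -1 = -4) = -4 (attained at k = 1)
  C[1][0] = min over k of (A[1][0] + B[0][0] = 6 + -2 = 4, A[1][1] + B[1][0] = 0 + -5 = -5) = -5 (attained at k = 1)
  C[1][1] = min over k of (A[1][0] + B[0][1] = 6 + 2 = 8, A[1][1] + B[1][1] = 0 + -1 = -1) = -1 (attained at k = 1)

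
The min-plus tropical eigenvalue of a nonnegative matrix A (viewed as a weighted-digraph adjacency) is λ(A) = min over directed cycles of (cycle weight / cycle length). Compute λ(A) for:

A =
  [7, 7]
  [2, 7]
λ(A) = 9/2

Enumerate directed cycles and compute their means (weight / length). Sample:
  cycle 0 → 0: weight = 7, length = 1, mean = 7/1 ≈ 7.000
  cycle 1 → 1: weight = 7, length = 1, mean = 7/1 ≈ 7.000
  cycle 0 → 1 → 0: weight = 9, length = 2, mean = 9/2 ≈ 4.500
  cycle 1 → 0 → 1: weight = 9, length = 2, mean = 9/2 ≈ 4.500
Minimum mean = 4.500, attained e.g. along the cycle 0 → 1 → 0 with weight 9 and length 2. So λ(A) = 9/2 = 9/2.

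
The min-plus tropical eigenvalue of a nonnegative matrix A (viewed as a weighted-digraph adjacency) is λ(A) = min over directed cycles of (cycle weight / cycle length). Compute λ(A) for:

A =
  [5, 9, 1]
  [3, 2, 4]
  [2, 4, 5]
λ(A) = 3/2

Enumerate directed cycles and compute their means (weight / length). Sample:
  cycle 0 → 0: weight = 5, length = 1, mean = 5/1 ≈ 5.000
  cycle 1 → 1: weight = 2, length = 1, mean = 2/1 ≈ 2.000
  cycle 2 → 2: weight = 5, length = 1, mean = 5/1 ≈ 5.000
  cycle 0 → 1 → 0: weight = 12, length = 2, mean = 12/2 ≈ 6.000
  cycle 0 → 2 → 0: weight = 3, length = 2, mean = 3/2 ≈ 1.500
  cycle 1 → 0 → 1: weight = 12, length = 2, mean = 12/2 ≈ 6.000
Minimum mean = 1.500, attained e.g. along the cycle 0 → 2 → 0 with weight 3 and length 2. So λ(A) = 3/2 = 3/2.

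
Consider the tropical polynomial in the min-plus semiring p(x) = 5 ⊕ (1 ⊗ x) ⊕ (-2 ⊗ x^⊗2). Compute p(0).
p(0) = -2

A tropical monomial a ⊗ x^⊗i evaluates to a + i · x. Evaluating each term at x = 0:
  Term 0 contributes 5 + 0 · 0 = 5
  Term 1 contributes 1 + 1 · 0 = 1
  Term 2 contributes -2 + 2 · 0 = -2
p(0) = ⊕ of these = min[5, 1, -2] = -2.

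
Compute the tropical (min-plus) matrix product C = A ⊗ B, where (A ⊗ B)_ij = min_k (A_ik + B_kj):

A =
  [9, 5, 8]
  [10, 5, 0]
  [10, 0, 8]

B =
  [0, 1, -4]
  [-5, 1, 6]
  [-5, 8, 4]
A ⊗ B =
  [0, 6, 5]
  [-5, 6, 4]
  [-5, 1, 6]

Apply the min-plus product entry-by-entry:
  C[0][0] = min over k of (A[0][0] + B[0][0] = 9 + 0 = 9, A[0][1] + B[1][0] = 5 + -5 = 0, A[0][2] + B[2][0] = 8 + -5 = 3) = 0 (attained at k = 1)
  C[0][1] = min over k of (A[0][0] + B[0][1] = 9 + 1 = 10, A[0][1] + B[1][1] = 5 + 1 = 6, A[0][2] + B[2][1] = 8 + 8 = 16) = 6 (attained at k = 1)
  C[0][2] = min over k of (A[0][0] + B[0][2] = 9 + -4 = 5, A[0][1] + B[1][2] = 5 + 6 = 11, A[0][2] + B[2][2] = 8 + 4 = 12) = 5 (attained at k = 0)
  C[1][0] = min over k of (A[1][0] + B[0][0] = 10 + 0 = 10, A[1][1] + B[1][0] = 5 + -5 = 0, A[1][2] + B[2][0] = 0 + -5 = -5) = -5 (attained at k = 2)
  C[1][1] = min over k of (A[1][0] + B[0][1] = 10 + 1 = 11, A[1][1] + B[1][1] = 5 + 1 = 6, A[1][2] + B[2][1] = 0 + 8 = 8) = 6 (attained at k = 1)
  C[1][2] = min over k of (A[1][0] + B[0][2] = 10 + -4 = 6, A[1][1] + B[1][2] = 5 + 6 = 11, A[1][2] + B[2][2] = 0 + 4 = 4) = 4 (attained at k = 2)
  C[2][0] = min over k of (A[2][0] + B[0][0] = 10 + 0 = 10, A[2][1] + B[1][0] = 0 + -5 = -5, A[2][2] + B[2][0] = 8 + -5 = 3) = -5 (attained at k = 1)
  C[2][1] = min over k of (A[2][0] + B[0][1] = 10 + 1 = 11, A[2][1] + B[1][1] = 0 + 1 = 1, A[2][2] + B[2][1] = 8 + 8 = 16) = 1 (attained at k = 1)
  C[2][2] = min over k of (A[2][0] + B[0][2] = 10 + -4 = 6, A[2][1] + B[1][2] = 0 + 6 = 6, A[2][2] + B[2][2] = 8 + 4 = 12) = 6 (attained at k = 0)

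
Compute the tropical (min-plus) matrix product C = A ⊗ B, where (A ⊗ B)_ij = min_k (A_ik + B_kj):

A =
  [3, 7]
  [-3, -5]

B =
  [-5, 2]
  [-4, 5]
A ⊗ B =
  [-2, 5]
  [-9, -1]

Apply the min-plus product entry-by-entry:
  C[0][0] = min over k of (A[0][0] + B[0][0] = 3 + -5 = -2, A[0][1] + B[1][0] = 7 + -4 = 3) = -2 (attained at k = 0)
  C[0][1] = min over k of (A[0][0] + B[0][1] = 3 + 2 = 5, A[0][1] + B[1][1] = 7 + 5 = 12) = 5 (attained at k = 0)
  C[1][0] = min over k of (A[1][0] + B[0][0] = -3 + -5 = -8, A[1][1] + B[1][0] = -5 + -4 = -9) = -9 (attained at k = 1)
  C[1][1] = min over k of (A[1][0] + B[0][1] = -3 + 2 = -1, A[1][1] + B[1][1] = -5 + 5 = 0) = -1 (attained at k = 0)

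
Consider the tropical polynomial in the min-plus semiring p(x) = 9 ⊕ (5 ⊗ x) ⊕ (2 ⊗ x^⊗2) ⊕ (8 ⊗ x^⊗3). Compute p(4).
p(4) = 9

A tropical monomial a ⊗ x^⊗i evaluates to a + i · x. Evaluating each term at x = 4:
  Term 0 contributes 9 + 0 · 4 = 9
  Term 1 contributes 5 + 1 · 4 = 9
  Term 2 contributes 2 + 2 · 4 = 10
  Term 3 contributes 8 + 3 · 4 = 20
p(4) = ⊕ of these = min[9, 9, 10, 20] = 9.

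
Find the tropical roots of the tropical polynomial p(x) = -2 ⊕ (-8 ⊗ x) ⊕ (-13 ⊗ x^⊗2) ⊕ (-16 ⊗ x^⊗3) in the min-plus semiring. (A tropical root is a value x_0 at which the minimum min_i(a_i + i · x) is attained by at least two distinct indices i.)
Roots: {3, 5, 6}

Each tropical root is a break point of the lower envelope of the lines y = a_i + i · x (there are 4 lines, with slopes 0, 1, ..., 3). Only the lines that attain the minimum somewhere contribute to roots; other lines are dominated. Here the surviving (envelope) indices are i = 3, i = 2, i = 1, i = 0.
Intersections between consecutive envelope lines give the roots: for adjacent envelope indices i < j the intersection is x = (a_i − a_j) / (j − i). Reading off the sorted break points: {3, 5, 6}.
Verification: at each break x_0, at least two indices attain the minimum of min_i(a_i + i · x_0).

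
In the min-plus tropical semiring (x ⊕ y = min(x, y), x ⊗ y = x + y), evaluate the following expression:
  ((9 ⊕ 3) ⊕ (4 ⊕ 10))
((9 ⊕ 3) ⊕ (4 ⊕ 10)) = 3

Expand innermost to outermost. Recall ⊕ takes the minimum of its arguments and ⊗ takes their sum. Working out the expression ((9 ⊕ 3) ⊕ (4 ⊕ 10)) gives 3.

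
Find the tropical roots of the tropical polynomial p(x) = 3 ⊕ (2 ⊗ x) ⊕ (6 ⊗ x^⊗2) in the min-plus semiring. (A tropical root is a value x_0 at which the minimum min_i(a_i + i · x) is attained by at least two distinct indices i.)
Roots: {-4, 1}

Each tropical root is a break point of the lower envelope of the lines y = a_i + i · x (there are 3 lines, with slopes 0, 1, ..., 2). Only the lines that attain the minimum somewhere contribute to roots; other lines are dominated. Here the surviving (envelope) indices are i = 2, i = 1, i = 0.
Intersections between consecutive envelope lines give the roots: for adjacent envelope indices i < j the intersection is x = (a_i − a_j) / (j − i). Reading off the sorted break points: {-4, 1}.
Verification: at each break x_0, at least two indices attain the minimum of min_i(a_i + i · x_0).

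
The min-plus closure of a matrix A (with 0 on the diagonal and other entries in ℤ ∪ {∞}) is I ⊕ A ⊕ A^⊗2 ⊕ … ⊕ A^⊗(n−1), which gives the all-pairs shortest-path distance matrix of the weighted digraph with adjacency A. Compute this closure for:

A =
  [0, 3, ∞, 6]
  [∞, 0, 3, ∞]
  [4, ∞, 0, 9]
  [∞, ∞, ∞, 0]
Closure =
  [0, 3, 6, 6]
  [7, 0, 3, 12]
  [4, 7, 0, 9]
  [∞, ∞, ∞, 0]

This is the Floyd-Warshall all-pairs shortest-path computation. For each intermediate vertex k = 0, 1, …, 3, update dist[i][j] ← min(dist[i][j], dist[i][k] + dist[k][j]). The final matrix gives, for each (i, j), the minimum total weight of any directed path from i to j (possibly empty when i = j).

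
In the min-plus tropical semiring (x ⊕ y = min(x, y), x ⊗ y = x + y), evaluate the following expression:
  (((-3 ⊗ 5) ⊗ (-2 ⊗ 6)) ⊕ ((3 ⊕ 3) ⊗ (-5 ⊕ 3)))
(((-3 ⊗ 5) ⊗ (-2 ⊗ 6)) ⊕ ((3 ⊕ 3) ⊗ (-5 ⊕ 3))) = -2

Expand innermost to outermost. Recall ⊕ takes the minimum of its arguments and ⊗ takes their sum. Working out the expression (((-3 ⊗ 5) ⊗ (-2 ⊗ 6)) ⊕ ((3 ⊕ 3) ⊗ (-5 ⊕ 3))) gives -2.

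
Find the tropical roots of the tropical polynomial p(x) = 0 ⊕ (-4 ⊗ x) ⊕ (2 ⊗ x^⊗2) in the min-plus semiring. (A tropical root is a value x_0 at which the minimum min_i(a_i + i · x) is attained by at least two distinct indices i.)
Roots: {-6, 4}

Each tropical root is a break point of the lower envelope of the lines y = a_i + i · x (there are 3 lines, with slopes 0, 1, ..., 2). Only the lines that attain the minimum somewhere contribute to roots; other lines are dominated. Here the surviving (envelope) indices are i = 2, i = 1, i = 0.
Intersections between consecutive envelope lines give the roots: for adjacent envelope indices i < j the intersection is x = (a_i − a_j) / (j − i). Reading off the sorted break points: {-6, 4}.
Verification: at each break x_0, at least two indices attain the minimum of min_i(a_i + i · x_0).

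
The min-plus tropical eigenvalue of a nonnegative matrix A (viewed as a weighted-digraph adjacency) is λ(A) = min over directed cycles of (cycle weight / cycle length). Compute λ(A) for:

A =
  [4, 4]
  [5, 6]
λ(A) = 4

Enumerate directed cycles and compute their means (weight / length). Sample:
  cycle 0 → 0: weight = 4, length = 1, mean = 4/1 ≈ 4.000
  cycle 1 → 1: weight = 6, length = 1, mean = 6/1 ≈ 6.000
  cycle 0 → 1 → 0: weight = 9, length = 2, mean = 9/2 ≈ 4.500
  cycle 1 → 0 → 1: weight = 9, length = 2, mean = 9/2 ≈ 4.500
Minimum mean = 4.000, attained e.g. along the cycle 0 → 0 with weight 4 and length 1. So λ(A) = 4/1 = 4.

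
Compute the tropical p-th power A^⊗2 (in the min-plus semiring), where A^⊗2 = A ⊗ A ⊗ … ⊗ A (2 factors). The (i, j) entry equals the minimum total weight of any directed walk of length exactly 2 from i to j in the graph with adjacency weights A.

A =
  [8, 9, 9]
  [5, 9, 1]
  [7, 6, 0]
A^⊗2 =
  [14, 15, 9]
  [8, 7, 1]
  [7, 6, 0]

Each entry (A^⊗2)_ij equals the minimum over all length-2 walks i = v_0 → v_1 → … → v_2 = j of Σ_t A[v_t][v_{t+1}]. For example, for (i, j) = (0, 2) we minimise over 3 possible intermediate vertex sequences; the minimum is 9, attained along the walk 0 → 2 → 2.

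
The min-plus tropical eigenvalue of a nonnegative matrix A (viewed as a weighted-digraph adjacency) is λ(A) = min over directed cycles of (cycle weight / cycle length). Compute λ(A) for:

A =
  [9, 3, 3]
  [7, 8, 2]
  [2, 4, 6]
λ(A) = 7/3

Enumerate directed cycles and compute their means (weight / length). Sample:
  cycle 0 → 0: weight = 9, length = 1, mean = 9/1 ≈ 9.000
  cycle 1 → 1: weight = 8, length = 1, mean = 8/1 ≈ 8.000
  cycle 2 → 2: weight = 6, length = 1, mean = 6/1 ≈ 6.000
  cycle 0 → 1 → 0: weight = 10, length = 2, mean = 10/2 ≈ 5.000
  cycle 0 → 2 → 0: weight = 5, length = 2, mean = 5/2 ≈ 2.500
  cycle 1 → 0 → 1: weight = 10, length = 2, mean = 10/2 ≈ 5.000
Minimum mean = 2.333, attained e.g. along the cycle 0 → 1 → 2 → 0 with weight 7 and length 3. So λ(A) = 7/3 = 7/3.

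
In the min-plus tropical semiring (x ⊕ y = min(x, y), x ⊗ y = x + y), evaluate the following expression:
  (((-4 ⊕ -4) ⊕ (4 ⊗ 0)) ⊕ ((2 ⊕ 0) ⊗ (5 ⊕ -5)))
(((-4 ⊕ -4) ⊕ (4 ⊗ 0)) ⊕ ((2 ⊕ 0) ⊗ (5 ⊕ -5))) = -5

Expand innermost to outermost. Recall ⊕ takes the minimum of its arguments and ⊗ takes their sum. Working out the expression (((-4 ⊕ -4) ⊕ (4 ⊗ 0)) ⊕ ((2 ⊕ 0) ⊗ (5 ⊕ -5))) gives -5.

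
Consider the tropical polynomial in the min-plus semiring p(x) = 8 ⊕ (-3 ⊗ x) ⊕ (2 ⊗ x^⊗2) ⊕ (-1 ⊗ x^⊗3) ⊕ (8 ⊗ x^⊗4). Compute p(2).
p(2) = -1

A tropical monomial a ⊗ x^⊗i evaluates to a + i · x. Evaluating each term at x = 2:
  Term 0 contributes 8 + 0 · 2 = 8
  Term 1 contributes -3 + 1 · 2 = -1
  Term 2 contributes 2 + 2 · 2 = 6
  Term 3 contributes -1 + 3 · 2 = 5
  Term 4 contributes 8 + 4 · 2 = 16
p(2) = ⊕ of these = min[8, -1, 6, 5, 16] = -1.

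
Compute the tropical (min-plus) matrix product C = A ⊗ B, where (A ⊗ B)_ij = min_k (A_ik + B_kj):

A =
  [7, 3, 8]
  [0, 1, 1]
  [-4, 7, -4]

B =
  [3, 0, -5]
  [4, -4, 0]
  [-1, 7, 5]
A ⊗ B =
  [7, -1, 2]
  [0, -3, -5]
  [-5, -4, -9]

Apply the min-plus product entry-by-entry:
  C[0][0] = min over k of (A[0][0] + B[0][0] = 7 + 3 = 10, A[0][1] + B[1][0] = 3 + 4 = 7, A[0][2] + B[2][0] = 8 + -1 = 7) = 7 (attained at k = 1)
  C[0][1] = min over k of (A[0][0] + B[0][1] = 7 + 0 = 7, A[0][1] + B[1][1] = 3 + -4 = -1, A[0][2] + B[2][1] = 8 + 7 = 15) = -1 (attained at k = 1)
  C[0][2] = min over k of (A[0][0] + B[0][2] = 7 + -5 = 2, A[0][1] + B[1][2] = 3 + 0 = 3, A[0][2] + B[2][2] = 8 + 5 = 13) = 2 (attained at k = 0)
  C[1][0] = min over k of (A[1][0] + B[0][0] = 0 + 3 = 3, A[1][1] + B[1][0] = 1 + 4 = 5, A[1][2] + B[2][0] = 1 + -1 = 0) = 0 (attained at k = 2)
  C[1][1] = min over k of (A[1][0] + B[0][1] = 0 + 0 = 0, A[1][1] + B[1][1] = 1 + -4 = -3, A[1][2] + B[2][1] = 1 + 7 = 8) = -3 (attained at k = 1)
  C[1][2] = min over k of (A[1][0] + B[0][2] = 0 + -5 = -5, A[1][1] + B[1][2] = 1 + 0 = 1, A[1][2] + B[2][2] = 1 + 5 = 6) = -5 (attained at k = 0)
  C[2][0] = min over k of (A[2][0] + B[0][0] = -4 + 3 = -1, A[2][1] + B[1][0] = 7 + 4 = 11, A[2][2] + B[2][0] = -4 + -1 = -5) = -5 (attained at k = 2)
  C[2][1] = min over k of (A[2][0] + B[0][1] = -4 + 0 = -4, A[2][1] + B[1][1] = 7 + -4 = 3, A[2][2] + B[2][1] = -4 + 7 = 3) = -4 (attained at k = 0)
  C[2][2] = min over k of (A[2][0] + B[0][2] = -4 + -5 = -9, A[2][1] + B[1][2] = 7 + 0 = 7, A[2][2] + B[2][2] = -4 + 5 = 1) = -9 (attained at k = 0)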